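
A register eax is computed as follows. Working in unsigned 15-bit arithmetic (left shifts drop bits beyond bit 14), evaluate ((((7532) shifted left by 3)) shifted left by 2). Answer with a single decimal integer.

11648

7532 = 001110101101100
→ shifted left by 3 (mod 2^15) → 110101101100000 = 27488
→ shifted left by 2 (mod 2^15) → 010110110000000 = 11648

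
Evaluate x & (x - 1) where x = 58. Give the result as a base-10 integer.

x = 111010 = 58
x - 1 = 111001
AND   = 111000 = 56
(x & (x - 1) clears the lowest set bit of x.)

56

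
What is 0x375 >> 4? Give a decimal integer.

55

0x375 = 1101110101
shift right by 4 → 0000110111 = 55
(equivalently, floor(885 / 16))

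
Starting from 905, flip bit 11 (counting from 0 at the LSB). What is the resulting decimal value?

2953

x = 0001110001001
bit 11 is currently 0; toggle it via x ^ (1 << 11) = x ^ 2048
→ 0101110001001 = 2953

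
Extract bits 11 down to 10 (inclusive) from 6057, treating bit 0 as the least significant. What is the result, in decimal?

1

v = 1011110101001
Shift right by 10: 101
Mask low 2 bits: 01 = 1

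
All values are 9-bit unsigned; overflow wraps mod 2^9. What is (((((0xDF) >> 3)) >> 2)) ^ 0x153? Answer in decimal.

341

0xDF = 011011111
→ >> 3 → 000011011 = 27
→ >> 2 → 000000110 = 6
0x153 = 101010011
→ ^ → 101010101 = 341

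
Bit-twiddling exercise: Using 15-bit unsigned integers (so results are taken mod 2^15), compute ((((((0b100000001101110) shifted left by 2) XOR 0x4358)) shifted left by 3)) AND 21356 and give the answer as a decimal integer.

4864

0b100000001101110 = 100000001101110
→ shifted left by 2 (mod 2^15) → 000000110111000 = 440
0x4358 = 100001101011000
→ XOR → 100001011100000 = 17120
→ shifted left by 3 (mod 2^15) → 001011100000000 = 5888
21356 = 101001101101100
→ AND → 001001100000000 = 4864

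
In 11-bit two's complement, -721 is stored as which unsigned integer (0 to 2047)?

721 in 11 bits: 01011010001
Invert: 10100101110
Add 1:  10100101111 = 1327
(Check: 2^11 - 721 = 2048 - 721 = 1327.)

1327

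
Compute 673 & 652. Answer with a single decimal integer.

673 = 1010100001
652 = 1010001100
AND → 1010000000 = 640

640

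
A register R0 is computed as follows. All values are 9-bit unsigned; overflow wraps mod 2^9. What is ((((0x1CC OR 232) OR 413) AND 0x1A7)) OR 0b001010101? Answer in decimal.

501

0x1CC = 111001100
232 = 011101000
→ OR → 111101100 = 492
413 = 110011101
→ OR → 111111101 = 509
0x1A7 = 110100111
→ AND → 110100101 = 421
0b001010101 = 001010101
→ OR → 111110101 = 501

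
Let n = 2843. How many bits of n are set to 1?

7

2843 = 101100011011
Count the 1s: 1 + 1 + 1 + 1 + 1 + 1 + 1 = 7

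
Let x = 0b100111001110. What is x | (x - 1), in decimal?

2511

x = 100111001110 = 2510
x - 1 = 100111001101
OR    = 100111001111 = 2511
(x | (x - 1) sets all bits below the lowest set bit.)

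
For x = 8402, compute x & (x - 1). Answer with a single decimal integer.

x = 10000011010010 = 8402
x - 1 = 10000011010001
AND   = 10000011010000 = 8400
(x & (x - 1) clears the lowest set bit of x.)

8400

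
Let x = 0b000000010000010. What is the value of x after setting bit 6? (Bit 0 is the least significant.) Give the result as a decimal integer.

x = 000000010000010
bit 6 is currently 0; set it via x | (1 << 6) = x | 64
→ 000000011000010 = 194

194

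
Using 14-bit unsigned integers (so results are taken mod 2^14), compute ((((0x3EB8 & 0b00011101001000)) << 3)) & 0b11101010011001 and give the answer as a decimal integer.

12288

0x3EB8 = 11111010111000
0b00011101001000 = 00011101001000
→ & → 00011000001000 = 1544
→ << 3 (mod 2^14) → 11000001000000 = 12352
0b11101010011001 = 11101010011001
→ & → 11000000000000 = 12288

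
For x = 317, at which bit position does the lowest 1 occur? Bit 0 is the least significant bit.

0

317 = 100111101
Trailing zeros: 0, so the lowest set bit is bit 0 (value 1).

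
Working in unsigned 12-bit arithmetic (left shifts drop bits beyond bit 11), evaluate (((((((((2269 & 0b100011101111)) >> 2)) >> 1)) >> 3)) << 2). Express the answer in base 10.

2269 = 100011011101
0b100011101111 = 100011101111
→ & → 100011001101 = 2253
→ >> 2 → 001000110011 = 563
→ >> 1 → 000100011001 = 281
→ >> 3 → 000000100011 = 35
→ << 2 (mod 2^12) → 000010001100 = 140

140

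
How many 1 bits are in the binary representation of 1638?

6

1638 = 11001100110
Count the 1s: 1 + 1 + 1 + 1 + 1 + 1 = 6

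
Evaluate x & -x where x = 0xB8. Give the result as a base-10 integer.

8

x = 10111000 = 184
-x (two's complement) = …01001000
AND   = 00001000 = 8
(x & -x isolates the lowest set bit of x.)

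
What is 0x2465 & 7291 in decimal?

1121

0x2465 = 10010001100101
7291 = 01110001111011
AND → 00010001100001 = 1121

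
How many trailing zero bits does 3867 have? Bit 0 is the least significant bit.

3867 = 111100011011
Trailing zeros: 0, so the lowest set bit is bit 0 (value 1).

0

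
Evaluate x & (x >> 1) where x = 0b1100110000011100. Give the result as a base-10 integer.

17420

x = 1100110000011100 = 52252
x>>1 = 0110011000001110
AND  = 0100010000001100 = 17420
(x & (x >> 1) has a 1 wherever x has two consecutive 1 bits.)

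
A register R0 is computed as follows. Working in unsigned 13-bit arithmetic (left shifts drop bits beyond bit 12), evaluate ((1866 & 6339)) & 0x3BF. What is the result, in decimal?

2

1866 = 0011101001010
6339 = 1100011000011
→ & → 0000001000010 = 66
0x3BF = 0001110111111
→ & → 0000000000010 = 2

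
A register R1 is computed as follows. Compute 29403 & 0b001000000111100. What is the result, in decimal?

29403 = 111001011011011
b = 001000000111100
AND → 001000000011000 = 4120

4120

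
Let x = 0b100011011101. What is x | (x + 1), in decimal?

2271

x = 100011011101 = 2269
x + 1 = 100011011110
OR    = 100011011111 = 2271
(x | (x + 1) sets the lowest cleared bit.)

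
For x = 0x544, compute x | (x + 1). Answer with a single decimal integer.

1349

x = 10101000100 = 1348
x + 1 = 10101000101
OR    = 10101000101 = 1349
(x | (x + 1) sets the lowest cleared bit.)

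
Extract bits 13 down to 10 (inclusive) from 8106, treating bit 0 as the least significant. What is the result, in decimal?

7

v = 01111110101010
Shift right by 10: 0111
Mask low 4 bits: 0111 = 7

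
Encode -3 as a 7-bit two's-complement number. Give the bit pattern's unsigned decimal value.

3 in 7 bits: 0000011
Invert: 1111100
Add 1:  1111101 = 125
(Check: 2^7 - 3 = 128 - 3 = 125.)

125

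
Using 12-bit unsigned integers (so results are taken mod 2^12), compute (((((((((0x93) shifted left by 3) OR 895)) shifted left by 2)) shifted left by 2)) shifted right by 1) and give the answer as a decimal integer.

2040

0x93 = 000010010011
→ shifted left by 3 (mod 2^12) → 010010011000 = 1176
895 = 001101111111
→ OR → 011111111111 = 2047
→ shifted left by 2 (mod 2^12) → 111111111100 = 4092
→ shifted left by 2 (mod 2^12) → 111111110000 = 4080
→ shifted right by 1 → 011111111000 = 2040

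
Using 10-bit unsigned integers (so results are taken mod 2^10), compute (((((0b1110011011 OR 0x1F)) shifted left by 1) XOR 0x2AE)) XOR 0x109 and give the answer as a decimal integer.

0b1110011011 = 1110011011
0x1F = 0000011111
→ OR → 1110011111 = 927
→ shifted left by 1 (mod 2^10) → 1100111110 = 830
0x2AE = 1010101110
→ XOR → 0110010000 = 400
0x109 = 0100001001
→ XOR → 0010011001 = 153

153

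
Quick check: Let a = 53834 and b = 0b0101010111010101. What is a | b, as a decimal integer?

53834 = 1101001001001010
b = 0101010111010101
 OR → 1101011111011111 = 55263

55263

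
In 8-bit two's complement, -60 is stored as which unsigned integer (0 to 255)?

196

60 in 8 bits: 00111100
Invert: 11000011
Add 1:  11000100 = 196
(Check: 2^8 - 60 = 256 - 60 = 196.)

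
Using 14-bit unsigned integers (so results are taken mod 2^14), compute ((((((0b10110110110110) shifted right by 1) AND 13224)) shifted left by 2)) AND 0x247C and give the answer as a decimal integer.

32

0b10110110110110 = 10110110110110
→ shifted right by 1 → 01011011011011 = 5851
13224 = 11001110101000
→ AND → 01001010001000 = 4744
→ shifted left by 2 (mod 2^14) → 00101000100000 = 2592
0x247C = 10010001111100
→ AND → 00000000100000 = 32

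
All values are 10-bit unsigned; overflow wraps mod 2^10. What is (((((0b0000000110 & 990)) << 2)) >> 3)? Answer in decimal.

3

0b0000000110 = 0000000110
990 = 1111011110
→ & → 0000000110 = 6
→ << 2 (mod 2^10) → 0000011000 = 24
→ >> 3 → 0000000011 = 3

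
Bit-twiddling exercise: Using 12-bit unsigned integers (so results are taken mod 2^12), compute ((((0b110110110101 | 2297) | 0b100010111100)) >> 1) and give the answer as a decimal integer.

0b110110110101 = 110110110101
2297 = 100011111001
→ | → 110111111101 = 3581
0b100010111100 = 100010111100
→ | → 110111111101 = 3581
→ >> 1 → 011011111110 = 1790

1790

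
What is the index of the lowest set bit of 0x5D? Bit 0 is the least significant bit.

0

0x5D = 1011101
Trailing zeros: 0, so the lowest set bit is bit 0 (value 1).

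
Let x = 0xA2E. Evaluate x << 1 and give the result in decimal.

0xA2E = 0101000101110
shift left by 1 → 1010001011100 = 5212
(equivalently, 2606 × 2^1 = 2606 × 2)

5212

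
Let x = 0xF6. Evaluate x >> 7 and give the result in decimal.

0xF6 = 11110110
shift right by 7 → 00000001 = 1
(equivalently, floor(246 / 128))

1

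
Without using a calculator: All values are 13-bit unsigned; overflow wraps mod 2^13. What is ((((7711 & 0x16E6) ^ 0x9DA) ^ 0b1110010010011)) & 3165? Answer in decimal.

7711 = 1111000011111
0x16E6 = 1011011100110
→ & → 1011000000110 = 5638
0x9DA = 0100111011010
→ ^ → 1111111011100 = 8156
0b1110010010011 = 1110010010011
→ ^ → 0001101001111 = 847
3165 = 0110001011101
→ & → 0000001001101 = 77

77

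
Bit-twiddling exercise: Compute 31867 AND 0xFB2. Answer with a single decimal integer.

3122

31867 = 111110001111011
0xFB2 = 000111110110010
AND → 000110000110010 = 3122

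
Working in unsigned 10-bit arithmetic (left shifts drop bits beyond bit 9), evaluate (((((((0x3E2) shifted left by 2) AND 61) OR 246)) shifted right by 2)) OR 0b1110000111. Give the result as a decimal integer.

959

0x3E2 = 1111100010
→ shifted left by 2 (mod 2^10) → 1110001000 = 904
61 = 0000111101
→ AND → 0000001000 = 8
246 = 0011110110
→ OR → 0011111110 = 254
→ shifted right by 2 → 0000111111 = 63
0b1110000111 = 1110000111
→ OR → 1110111111 = 959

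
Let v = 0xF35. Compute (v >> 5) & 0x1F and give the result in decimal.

25

v = 0111100110101
Shift right by 5: 01111001
Mask low 5 bits: 11001 = 25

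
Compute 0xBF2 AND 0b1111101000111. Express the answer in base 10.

2882

0xBF2 = 0101111110010
b = 1111101000111
AND → 0101101000010 = 2882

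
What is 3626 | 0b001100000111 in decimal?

3887

3626 = 111000101010
b = 001100000111
 OR → 111100101111 = 3887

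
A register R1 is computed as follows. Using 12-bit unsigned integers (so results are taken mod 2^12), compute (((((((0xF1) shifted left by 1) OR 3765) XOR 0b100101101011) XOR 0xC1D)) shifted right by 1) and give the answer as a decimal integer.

1344

0xF1 = 000011110001
→ shifted left by 1 (mod 2^12) → 000111100010 = 482
3765 = 111010110101
→ OR → 111111110111 = 4087
0b100101101011 = 100101101011
→ XOR → 011010011100 = 1692
0xC1D = 110000011101
→ XOR → 101010000001 = 2689
→ shifted right by 1 → 010101000000 = 1344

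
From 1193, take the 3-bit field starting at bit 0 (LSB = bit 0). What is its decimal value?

v = 010010101001
Shift right by 0: 010010101001
Mask low 3 bits: 001 = 1

1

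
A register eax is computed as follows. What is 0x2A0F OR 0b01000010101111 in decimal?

0x2A0F = 10101000001111
b = 01000010101111
 OR → 11101010101111 = 15023

15023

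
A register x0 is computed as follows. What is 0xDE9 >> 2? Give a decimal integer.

0xDE9 = 110111101001
shift right by 2 → 001101111010 = 890
(equivalently, floor(3561 / 4))

890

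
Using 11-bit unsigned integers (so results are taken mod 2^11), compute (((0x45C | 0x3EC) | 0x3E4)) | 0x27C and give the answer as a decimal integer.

0x45C = 10001011100
0x3EC = 01111101100
→ | → 11111111100 = 2044
0x3E4 = 01111100100
→ | → 11111111100 = 2044
0x27C = 01001111100
→ | → 11111111100 = 2044

2044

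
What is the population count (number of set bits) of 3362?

5

3362 = 110100100010
Count the 1s: 1 + 1 + 1 + 1 + 1 = 5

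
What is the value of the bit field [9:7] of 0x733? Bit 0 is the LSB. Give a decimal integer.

6

v = 11100110011
Shift right by 7: 1110
Mask low 3 bits: 110 = 6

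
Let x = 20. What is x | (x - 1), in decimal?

23

x = 10100 = 20
x - 1 = 10011
OR    = 10111 = 23
(x | (x - 1) sets all bits below the lowest set bit.)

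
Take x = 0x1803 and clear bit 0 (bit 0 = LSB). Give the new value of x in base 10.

6146

x = 01100000000011
bit 0 is currently 1; clear it via x & ~(1 << 0) = x & ~1
→ 01100000000010 = 6146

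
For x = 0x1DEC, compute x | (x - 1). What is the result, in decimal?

x = 1110111101100 = 7660
x - 1 = 1110111101011
OR    = 1110111101111 = 7663
(x | (x - 1) sets all bits below the lowest set bit.)

7663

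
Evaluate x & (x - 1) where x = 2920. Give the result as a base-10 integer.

x = 101101101000 = 2920
x - 1 = 101101100111
AND   = 101101100000 = 2912
(x & (x - 1) clears the lowest set bit of x.)

2912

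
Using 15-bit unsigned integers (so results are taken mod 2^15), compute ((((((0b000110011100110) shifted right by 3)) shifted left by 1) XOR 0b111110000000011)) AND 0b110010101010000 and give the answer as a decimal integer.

0b000110011100110 = 000110011100110
→ shifted right by 3 → 000000110011100 = 412
→ shifted left by 1 (mod 2^15) → 000001100111000 = 824
0b111110000000011 = 111110000000011
→ XOR → 111111100111011 = 32571
0b110010101010000 = 110010101010000
→ AND → 110010100010000 = 25872

25872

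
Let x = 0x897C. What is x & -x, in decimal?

x = 1000100101111100 = 35196
-x (two's complement) = …0111011010000100
AND   = 0000000000000100 = 4
(x & -x isolates the lowest set bit of x.)

4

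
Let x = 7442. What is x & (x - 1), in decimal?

7440

x = 1110100010010 = 7442
x - 1 = 1110100010001
AND   = 1110100010000 = 7440
(x & (x - 1) clears the lowest set bit of x.)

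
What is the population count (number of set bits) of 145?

145 = 10010001
Count the 1s: 1 + 1 + 1 = 3

3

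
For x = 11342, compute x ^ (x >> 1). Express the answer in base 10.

x = 10110001001110 = 11342
x>>1 = 01011000100111
XOR  = 11101001101001 = 14953
(x ^ (x >> 1) gives the standard binary-reflected Gray code of x.)

14953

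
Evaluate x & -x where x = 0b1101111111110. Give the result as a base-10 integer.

2

x = 1101111111110 = 7166
-x (two's complement) = …0010000000010
AND   = 0000000000010 = 2
(x & -x isolates the lowest set bit of x.)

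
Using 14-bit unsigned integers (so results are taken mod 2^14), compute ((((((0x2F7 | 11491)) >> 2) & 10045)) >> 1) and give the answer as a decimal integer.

414

0x2F7 = 00001011110111
11491 = 10110011100011
→ | → 10111011110111 = 12023
→ >> 2 → 00101110111101 = 3005
10045 = 10011100111101
→ & → 00001100111101 = 829
→ >> 1 → 00000110011110 = 414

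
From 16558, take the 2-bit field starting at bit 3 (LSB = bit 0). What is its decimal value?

v = 100000010101110
Shift right by 3: 100000010101
Mask low 2 bits: 01 = 1

1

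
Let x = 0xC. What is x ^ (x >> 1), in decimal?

10

x = 1100 = 12
x>>1 = 0110
XOR  = 1010 = 10
(x ^ (x >> 1) gives the standard binary-reflected Gray code of x.)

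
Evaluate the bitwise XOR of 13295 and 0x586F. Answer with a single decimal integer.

27520

13295 = 011001111101111
0x586F = 101100001101111
XOR → 110101110000000 = 27520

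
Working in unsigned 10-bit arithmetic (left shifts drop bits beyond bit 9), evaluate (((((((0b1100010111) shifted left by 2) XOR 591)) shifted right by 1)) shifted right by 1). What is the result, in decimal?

132

0b1100010111 = 1100010111
→ shifted left by 2 (mod 2^10) → 0001011100 = 92
591 = 1001001111
→ XOR → 1000010011 = 531
→ shifted right by 1 → 0100001001 = 265
→ shifted right by 1 → 0010000100 = 132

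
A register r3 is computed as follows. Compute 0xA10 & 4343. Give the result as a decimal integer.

16

0xA10 = 0101000010000
4343 = 1000011110111
AND → 0000000010000 = 16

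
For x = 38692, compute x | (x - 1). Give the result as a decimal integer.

38695

x = 1001011100100100 = 38692
x - 1 = 1001011100100011
OR    = 1001011100100111 = 38695
(x | (x - 1) sets all bits below the lowest set bit.)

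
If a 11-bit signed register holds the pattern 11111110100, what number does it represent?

pattern = 11111110100 (MSB is 1 ⇒ negative)
Invert: 00000001011, add 1 → 00000001100 = 12, so the value is -12.
(Equivalently: 2036 - 2^11 = 2036 - 2048 = -12.)

-12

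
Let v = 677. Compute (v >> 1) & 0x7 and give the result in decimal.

v = 01010100101
Shift right by 1: 0101010010
Mask low 3 bits: 010 = 2

2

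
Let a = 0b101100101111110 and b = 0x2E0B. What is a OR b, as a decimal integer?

a = 101100101111110
0x2E0B = 010111000001011
 OR → 111111101111111 = 32639

32639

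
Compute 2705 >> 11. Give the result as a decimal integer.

2705 = 101010010001
shift right by 11 → 000000000001 = 1
(equivalently, floor(2705 / 2048))

1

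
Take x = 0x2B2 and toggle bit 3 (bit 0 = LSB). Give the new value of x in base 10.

x = 1010110010
bit 3 is currently 0; toggle it via x ^ (1 << 3) = x ^ 8
→ 1010111010 = 698

698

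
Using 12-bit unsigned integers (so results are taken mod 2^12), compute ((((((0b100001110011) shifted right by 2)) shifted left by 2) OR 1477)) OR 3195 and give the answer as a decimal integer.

0b100001110011 = 100001110011
→ shifted right by 2 → 001000011100 = 540
→ shifted left by 2 (mod 2^12) → 100001110000 = 2160
1477 = 010111000101
→ OR → 110111110101 = 3573
3195 = 110001111011
→ OR → 110111111111 = 3583

3583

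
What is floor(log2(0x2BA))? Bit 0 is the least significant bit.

9

0x2BA = 1010111010
The topmost 1 is at position 9 (since 2^9 = 512 ≤ 698 < 1024).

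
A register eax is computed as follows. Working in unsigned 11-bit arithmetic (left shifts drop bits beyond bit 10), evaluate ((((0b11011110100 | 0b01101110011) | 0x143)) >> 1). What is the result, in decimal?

1019

0b11011110100 = 11011110100
0b01101110011 = 01101110011
→ | → 11111110111 = 2039
0x143 = 00101000011
→ | → 11111110111 = 2039
→ >> 1 → 01111111011 = 1019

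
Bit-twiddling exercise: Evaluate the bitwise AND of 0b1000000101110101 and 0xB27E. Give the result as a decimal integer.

32884

a = 1000000101110101
0xB27E = 1011001001111110
AND → 1000000001110100 = 32884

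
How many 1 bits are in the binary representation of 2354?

2354 = 100100110010
Count the 1s: 1 + 1 + 1 + 1 + 1 = 5

5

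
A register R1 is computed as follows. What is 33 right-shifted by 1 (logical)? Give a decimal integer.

33 = 100001
shift right by 1 → 010000 = 16
(equivalently, floor(33 / 2))

16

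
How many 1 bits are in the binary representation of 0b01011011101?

7

n = 1011011101
Count the 1s: 1 + 1 + 1 + 1 + 1 + 1 + 1 = 7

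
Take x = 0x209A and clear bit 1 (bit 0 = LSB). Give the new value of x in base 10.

x = 10000010011010
bit 1 is currently 1; clear it via x & ~(1 << 1) = x & ~2
→ 10000010011000 = 8344

8344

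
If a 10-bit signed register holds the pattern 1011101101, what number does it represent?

-275

pattern = 1011101101 (MSB is 1 ⇒ negative)
Invert: 0100010010, add 1 → 0100010011 = 275, so the value is -275.
(Equivalently: 749 - 2^10 = 749 - 1024 = -275.)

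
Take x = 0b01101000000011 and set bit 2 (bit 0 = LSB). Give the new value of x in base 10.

6663

x = 01101000000011
bit 2 is currently 0; set it via x | (1 << 2) = x | 4
→ 01101000000111 = 6663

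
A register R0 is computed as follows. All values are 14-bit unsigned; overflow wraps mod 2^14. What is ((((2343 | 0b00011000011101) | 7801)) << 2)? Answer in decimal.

15868

2343 = 00100100100111
0b00011000011101 = 00011000011101
→ | → 00111100111111 = 3903
7801 = 01111001111001
→ | → 01111101111111 = 8063
→ << 2 (mod 2^14) → 11110111111100 = 15868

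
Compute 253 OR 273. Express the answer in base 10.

509

253 = 011111101
273 = 100010001
 OR → 111111101 = 509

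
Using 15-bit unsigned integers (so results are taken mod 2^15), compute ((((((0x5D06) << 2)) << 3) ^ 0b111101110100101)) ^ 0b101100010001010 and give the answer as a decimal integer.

1007

0x5D06 = 101110100000110
→ << 2 (mod 2^15) → 111010000011000 = 29720
→ << 3 (mod 2^15) → 010000011000000 = 8384
0b111101110100101 = 111101110100101
→ ^ → 101101101100101 = 23397
0b101100010001010 = 101100010001010
→ ^ → 000001111101111 = 1007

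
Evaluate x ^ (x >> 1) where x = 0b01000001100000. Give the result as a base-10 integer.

x = 1000001100000 = 4192
x>>1 = 0100000110000
XOR  = 1100001010000 = 6224
(x ^ (x >> 1) gives the standard binary-reflected Gray code of x.)

6224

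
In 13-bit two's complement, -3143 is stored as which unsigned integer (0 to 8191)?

3143 in 13 bits: 0110001000111
Invert: 1001110111000
Add 1:  1001110111001 = 5049
(Check: 2^13 - 3143 = 8192 - 3143 = 5049.)

5049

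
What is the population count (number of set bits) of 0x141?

3

0x141 = 101000001
Count the 1s: 1 + 1 + 1 = 3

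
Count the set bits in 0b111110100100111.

10

n = 111110100100111
Count the 1s: 1 + 1 + 1 + 1 + 1 + 1 + 1 + 1 + 1 + 1 = 10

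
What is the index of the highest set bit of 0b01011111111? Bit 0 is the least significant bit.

0b01011111111 = 1011111111
The topmost 1 is at position 9 (since 2^9 = 512 ≤ 767 < 1024).

9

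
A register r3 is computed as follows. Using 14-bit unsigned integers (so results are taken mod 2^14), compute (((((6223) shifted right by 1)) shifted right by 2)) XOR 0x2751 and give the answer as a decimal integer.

9304

6223 = 01100001001111
→ shifted right by 1 → 00110000100111 = 3111
→ shifted right by 2 → 00001100001001 = 777
0x2751 = 10011101010001
→ XOR → 10010001011000 = 9304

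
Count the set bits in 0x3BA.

7

0x3BA = 1110111010
Count the 1s: 1 + 1 + 1 + 1 + 1 + 1 + 1 = 7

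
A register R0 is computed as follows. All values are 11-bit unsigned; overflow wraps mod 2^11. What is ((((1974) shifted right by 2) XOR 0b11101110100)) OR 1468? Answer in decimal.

1974 = 11110110110
→ shifted right by 2 → 00111101101 = 493
0b11101110100 = 11101110100
→ XOR → 11010011001 = 1689
1468 = 10110111100
→ OR → 11110111101 = 1981

1981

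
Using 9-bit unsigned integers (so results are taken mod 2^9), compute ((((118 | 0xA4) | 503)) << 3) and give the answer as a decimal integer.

118 = 001110110
0xA4 = 010100100
→ | → 011110110 = 246
503 = 111110111
→ | → 111110111 = 503
→ << 3 (mod 2^9) → 110111000 = 440

440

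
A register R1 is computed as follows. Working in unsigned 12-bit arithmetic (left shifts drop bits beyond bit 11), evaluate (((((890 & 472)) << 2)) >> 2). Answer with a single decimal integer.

344

890 = 001101111010
472 = 000111011000
→ & → 000101011000 = 344
→ << 2 (mod 2^12) → 010101100000 = 1376
→ >> 2 → 000101011000 = 344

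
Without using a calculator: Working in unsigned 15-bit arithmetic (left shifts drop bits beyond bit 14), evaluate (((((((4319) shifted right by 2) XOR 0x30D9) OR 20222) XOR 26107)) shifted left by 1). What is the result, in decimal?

4319 = 001000011011111
→ shifted right by 2 → 000010000110111 = 1079
0x30D9 = 011000011011001
→ XOR → 011010011101110 = 13550
20222 = 100111011111110
→ OR → 111111011111110 = 32510
26107 = 110010111111011
→ XOR → 001101100000101 = 6917
→ shifted left by 1 (mod 2^15) → 011011000001010 = 13834

13834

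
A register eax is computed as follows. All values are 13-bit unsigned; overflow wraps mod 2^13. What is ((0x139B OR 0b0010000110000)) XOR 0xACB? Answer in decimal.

7536

0x139B = 1001110011011
0b0010000110000 = 0010000110000
→ OR → 1011110111011 = 6075
0xACB = 0101011001011
→ XOR → 1110101110000 = 7536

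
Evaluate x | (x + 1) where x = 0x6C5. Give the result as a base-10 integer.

x = 11011000101 = 1733
x + 1 = 11011000110
OR    = 11011000111 = 1735
(x | (x + 1) sets the lowest cleared bit.)

1735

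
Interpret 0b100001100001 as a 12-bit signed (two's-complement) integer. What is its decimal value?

-1951

pattern = 100001100001 (MSB is 1 ⇒ negative)
Invert: 011110011110, add 1 → 011110011111 = 1951, so the value is -1951.
(Equivalently: 2145 - 2^12 = 2145 - 4096 = -1951.)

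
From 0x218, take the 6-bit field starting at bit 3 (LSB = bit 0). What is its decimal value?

v = 1000011000
Shift right by 3: 1000011
Mask low 6 bits: 000011 = 3

3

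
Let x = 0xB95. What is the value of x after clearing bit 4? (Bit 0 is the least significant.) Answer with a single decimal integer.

x = 101110010101
bit 4 is currently 1; clear it via x & ~(1 << 4) = x & ~16
→ 101110000101 = 2949

2949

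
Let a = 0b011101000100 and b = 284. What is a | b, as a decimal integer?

1884

a = 11101000100
284 = 00100011100
 OR → 11101011100 = 1884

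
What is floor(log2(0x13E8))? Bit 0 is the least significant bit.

12

0x13E8 = 1001111101000
The topmost 1 is at position 12 (since 2^12 = 4096 ≤ 5096 < 8192).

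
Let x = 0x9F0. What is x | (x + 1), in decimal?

2545

x = 100111110000 = 2544
x + 1 = 100111110001
OR    = 100111110001 = 2545
(x | (x + 1) sets the lowest cleared bit.)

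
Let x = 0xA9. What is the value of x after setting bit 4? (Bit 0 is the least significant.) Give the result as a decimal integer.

185

x = 10101001
bit 4 is currently 0; set it via x | (1 << 4) = x | 16
→ 10111001 = 185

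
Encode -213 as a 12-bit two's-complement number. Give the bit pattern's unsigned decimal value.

3883

213 in 12 bits: 000011010101
Invert: 111100101010
Add 1:  111100101011 = 3883
(Check: 2^12 - 213 = 4096 - 213 = 3883.)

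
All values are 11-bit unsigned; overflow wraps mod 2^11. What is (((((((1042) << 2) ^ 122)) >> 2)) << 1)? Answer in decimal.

1042 = 10000010010
→ << 2 (mod 2^11) → 00001001000 = 72
122 = 00001111010
→ ^ → 00000110010 = 50
→ >> 2 → 00000001100 = 12
→ << 1 (mod 2^11) → 00000011000 = 24

24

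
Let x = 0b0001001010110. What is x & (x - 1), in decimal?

596

x = 1001010110 = 598
x - 1 = 1001010101
AND   = 1001010100 = 596
(x & (x - 1) clears the lowest set bit of x.)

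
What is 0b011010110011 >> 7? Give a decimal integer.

x = 11010110011
shift right by 7 → 00000001101 = 13
(equivalently, floor(1715 / 128))

13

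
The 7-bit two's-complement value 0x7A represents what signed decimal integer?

pattern = 1111010 (MSB is 1 ⇒ negative)
Invert: 0000101, add 1 → 0000110 = 6, so the value is -6.
(Equivalently: 122 - 2^7 = 122 - 128 = -6.)

-6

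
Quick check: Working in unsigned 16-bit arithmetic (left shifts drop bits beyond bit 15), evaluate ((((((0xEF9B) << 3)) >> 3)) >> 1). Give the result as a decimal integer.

1997

0xEF9B = 1110111110011011
→ << 3 (mod 2^16) → 0111110011011000 = 31960
→ >> 3 → 0000111110011011 = 3995
→ >> 1 → 0000011111001101 = 1997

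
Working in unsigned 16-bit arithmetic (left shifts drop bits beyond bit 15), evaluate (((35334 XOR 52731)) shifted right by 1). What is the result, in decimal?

35334 = 1000101000000110
52731 = 1100110111111011
→ XOR → 0100011111111101 = 18429
→ shifted right by 1 → 0010001111111110 = 9214

9214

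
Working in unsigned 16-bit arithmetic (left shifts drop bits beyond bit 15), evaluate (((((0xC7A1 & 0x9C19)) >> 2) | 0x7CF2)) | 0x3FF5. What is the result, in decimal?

32759

0xC7A1 = 1100011110100001
0x9C19 = 1001110000011001
→ & → 1000010000000001 = 33793
→ >> 2 → 0010000100000000 = 8448
0x7CF2 = 0111110011110010
→ | → 0111110111110010 = 32242
0x3FF5 = 0011111111110101
→ | → 0111111111110111 = 32759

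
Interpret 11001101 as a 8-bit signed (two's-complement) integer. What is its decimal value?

pattern = 11001101 (MSB is 1 ⇒ negative)
Invert: 00110010, add 1 → 00110011 = 51, so the value is -51.
(Equivalently: 205 - 2^8 = 205 - 256 = -51.)

-51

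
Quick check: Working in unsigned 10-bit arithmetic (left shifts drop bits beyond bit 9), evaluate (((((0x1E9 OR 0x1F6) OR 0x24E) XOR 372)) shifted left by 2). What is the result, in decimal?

0x1E9 = 0111101001
0x1F6 = 0111110110
→ OR → 0111111111 = 511
0x24E = 1001001110
→ OR → 1111111111 = 1023
372 = 0101110100
→ XOR → 1010001011 = 651
→ shifted left by 2 (mod 2^10) → 1000101100 = 556

556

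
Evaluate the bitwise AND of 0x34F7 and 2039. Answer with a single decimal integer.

1271

0x34F7 = 11010011110111
2039 = 00011111110111
AND → 00010011110111 = 1271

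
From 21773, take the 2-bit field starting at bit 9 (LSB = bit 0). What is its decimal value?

2

v = 101010100001101
Shift right by 9: 101010
Mask low 2 bits: 10 = 2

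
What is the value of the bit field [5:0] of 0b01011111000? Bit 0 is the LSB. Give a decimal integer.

v = 01011111000
Shift right by 0: 01011111000
Mask low 6 bits: 111000 = 56

56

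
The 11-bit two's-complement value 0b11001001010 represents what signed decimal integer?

-438

pattern = 11001001010 (MSB is 1 ⇒ negative)
Invert: 00110110101, add 1 → 00110110110 = 438, so the value is -438.
(Equivalently: 1610 - 2^11 = 1610 - 2048 = -438.)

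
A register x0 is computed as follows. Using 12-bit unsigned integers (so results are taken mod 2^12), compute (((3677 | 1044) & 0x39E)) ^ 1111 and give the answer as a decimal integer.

1611

3677 = 111001011101
1044 = 010000010100
→ | → 111001011101 = 3677
0x39E = 001110011110
→ & → 001000011100 = 540
1111 = 010001010111
→ ^ → 011001001011 = 1611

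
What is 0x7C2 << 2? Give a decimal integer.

7944

0x7C2 = 0011111000010
shift left by 2 → 1111100001000 = 7944
(equivalently, 1986 × 2^2 = 1986 × 4)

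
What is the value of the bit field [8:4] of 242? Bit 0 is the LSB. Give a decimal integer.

15

v = 0011110010
Shift right by 4: 001111
Mask low 5 bits: 01111 = 15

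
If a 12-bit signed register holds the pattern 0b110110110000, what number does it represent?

pattern = 110110110000 (MSB is 1 ⇒ negative)
Invert: 001001001111, add 1 → 001001010000 = 592, so the value is -592.
(Equivalently: 3504 - 2^12 = 3504 - 4096 = -592.)

-592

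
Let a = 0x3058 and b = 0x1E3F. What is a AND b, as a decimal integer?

0x3058 = 11000001011000
0x1E3F = 01111000111111
AND → 01000000011000 = 4120

4120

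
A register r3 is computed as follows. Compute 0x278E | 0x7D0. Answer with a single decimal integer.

0x278E = 10011110001110
0x7D0 = 00011111010000
 OR → 10011111011110 = 10206

10206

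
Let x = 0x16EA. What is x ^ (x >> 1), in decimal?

7583

x = 1011011101010 = 5866
x>>1 = 0101101110101
XOR  = 1110110011111 = 7583
(x ^ (x >> 1) gives the standard binary-reflected Gray code of x.)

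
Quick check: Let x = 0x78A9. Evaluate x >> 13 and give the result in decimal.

0x78A9 = 111100010101001
shift right by 13 → 000000000000011 = 3
(equivalently, floor(30889 / 8192))

3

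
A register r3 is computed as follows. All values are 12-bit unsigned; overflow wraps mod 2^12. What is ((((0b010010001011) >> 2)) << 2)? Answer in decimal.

0b010010001011 = 010010001011
→ >> 2 → 000100100010 = 290
→ << 2 (mod 2^12) → 010010001000 = 1160

1160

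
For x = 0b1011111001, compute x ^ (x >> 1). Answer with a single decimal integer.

x = 1011111001 = 761
x>>1 = 0101111100
XOR  = 1110000101 = 901
(x ^ (x >> 1) gives the standard binary-reflected Gray code of x.)

901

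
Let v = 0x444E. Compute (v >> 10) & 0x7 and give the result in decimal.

v = 100010001001110
Shift right by 10: 10001
Mask low 3 bits: 001 = 1

1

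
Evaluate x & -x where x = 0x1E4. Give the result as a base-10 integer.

4

x = 111100100 = 484
-x (two's complement) = …000011100
AND   = 000000100 = 4
(x & -x isolates the lowest set bit of x.)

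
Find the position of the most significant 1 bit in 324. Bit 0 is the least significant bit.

324 = 101000100
The topmost 1 is at position 8 (since 2^8 = 256 ≤ 324 < 512).

8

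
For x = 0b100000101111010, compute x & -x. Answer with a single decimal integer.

2

x = 100000101111010 = 16762
-x (two's complement) = …011111010000110
AND   = 000000000000010 = 2
(x & -x isolates the lowest set bit of x.)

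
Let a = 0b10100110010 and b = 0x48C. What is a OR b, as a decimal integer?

a = 10100110010
0x48C = 10010001100
 OR → 10110111110 = 1470

1470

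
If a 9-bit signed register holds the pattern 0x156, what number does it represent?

pattern = 101010110 (MSB is 1 ⇒ negative)
Invert: 010101001, add 1 → 010101010 = 170, so the value is -170.
(Equivalently: 342 - 2^9 = 342 - 512 = -170.)

-170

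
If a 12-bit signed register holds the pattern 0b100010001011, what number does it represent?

-1909

pattern = 100010001011 (MSB is 1 ⇒ negative)
Invert: 011101110100, add 1 → 011101110101 = 1909, so the value is -1909.
(Equivalently: 2187 - 2^12 = 2187 - 4096 = -1909.)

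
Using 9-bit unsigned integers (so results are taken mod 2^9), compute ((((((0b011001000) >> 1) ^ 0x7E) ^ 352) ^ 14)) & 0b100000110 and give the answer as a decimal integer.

0b011001000 = 011001000
→ >> 1 → 001100100 = 100
0x7E = 001111110
→ ^ → 000011010 = 26
352 = 101100000
→ ^ → 101111010 = 378
14 = 000001110
→ ^ → 101110100 = 372
0b100000110 = 100000110
→ & → 100000100 = 260

260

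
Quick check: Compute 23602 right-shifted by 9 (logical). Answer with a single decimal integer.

46

23602 = 101110000110010
shift right by 9 → 000000000101110 = 46
(equivalently, floor(23602 / 512))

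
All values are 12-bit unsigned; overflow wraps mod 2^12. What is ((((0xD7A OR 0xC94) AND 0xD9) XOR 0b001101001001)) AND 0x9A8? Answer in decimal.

0xD7A = 110101111010
0xC94 = 110010010100
→ OR → 110111111110 = 3582
0xD9 = 000011011001
→ AND → 000011011000 = 216
0b001101001001 = 001101001001
→ XOR → 001110010001 = 913
0x9A8 = 100110101000
→ AND → 000110000000 = 384

384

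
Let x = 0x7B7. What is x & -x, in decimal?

x = 11110110111 = 1975
-x (two's complement) = …00001001001
AND   = 00000000001 = 1
(x & -x isolates the lowest set bit of x.)

1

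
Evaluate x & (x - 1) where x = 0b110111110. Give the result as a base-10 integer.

x = 110111110 = 446
x - 1 = 110111101
AND   = 110111100 = 444
(x & (x - 1) clears the lowest set bit of x.)

444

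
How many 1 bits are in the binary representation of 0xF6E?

9

0xF6E = 111101101110
Count the 1s: 1 + 1 + 1 + 1 + 1 + 1 + 1 + 1 + 1 = 9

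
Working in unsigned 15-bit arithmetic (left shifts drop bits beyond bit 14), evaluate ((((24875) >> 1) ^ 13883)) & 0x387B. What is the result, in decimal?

24875 = 110000100101011
→ >> 1 → 011000010010101 = 12437
13883 = 011011000111011
→ ^ → 000011010101110 = 1710
0x387B = 011100001111011
→ & → 000000000101010 = 42

42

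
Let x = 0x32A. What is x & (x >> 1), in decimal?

x = 1100101010 = 810
x>>1 = 0110010101
AND  = 0100000000 = 256
(x & (x >> 1) has a 1 wherever x has two consecutive 1 bits.)

256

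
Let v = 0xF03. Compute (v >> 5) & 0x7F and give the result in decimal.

v = 111100000011
Shift right by 5: 1111000
Mask low 7 bits: 1111000 = 120

120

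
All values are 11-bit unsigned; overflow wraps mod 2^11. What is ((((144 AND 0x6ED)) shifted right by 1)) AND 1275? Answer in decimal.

64

144 = 00010010000
0x6ED = 11011101101
→ AND → 00010000000 = 128
→ shifted right by 1 → 00001000000 = 64
1275 = 10011111011
→ AND → 00001000000 = 64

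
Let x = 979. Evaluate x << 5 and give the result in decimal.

31328

979 = 000001111010011
shift left by 5 → 111101001100000 = 31328
(equivalently, 979 × 2^5 = 979 × 32)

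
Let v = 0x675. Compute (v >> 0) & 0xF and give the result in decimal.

v = 011001110101
Shift right by 0: 011001110101
Mask low 4 bits: 0101 = 5

5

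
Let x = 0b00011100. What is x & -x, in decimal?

x = 11100 = 28
-x (two's complement) = …00100
AND   = 00100 = 4
(x & -x isolates the lowest set bit of x.)

4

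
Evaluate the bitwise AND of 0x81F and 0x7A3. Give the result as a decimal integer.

0x81F = 100000011111
0x7A3 = 011110100011
AND → 000000000011 = 3

3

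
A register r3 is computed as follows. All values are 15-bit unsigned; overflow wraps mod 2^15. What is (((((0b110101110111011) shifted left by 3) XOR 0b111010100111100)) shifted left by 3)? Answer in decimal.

0b110101110111011 = 110101110111011
→ shifted left by 3 (mod 2^15) → 101110111011000 = 24024
0b111010100111100 = 111010100111100
→ XOR → 010100011100100 = 10468
→ shifted left by 3 (mod 2^15) → 100011100100000 = 18208

18208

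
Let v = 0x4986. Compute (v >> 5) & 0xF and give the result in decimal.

v = 100100110000110
Shift right by 5: 1001001100
Mask low 4 bits: 1100 = 12

12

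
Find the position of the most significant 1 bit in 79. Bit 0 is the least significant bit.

79 = 1001111
The topmost 1 is at position 6 (since 2^6 = 64 ≤ 79 < 128).

6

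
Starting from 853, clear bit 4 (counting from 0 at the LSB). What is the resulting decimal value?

837

x = 001101010101
bit 4 is currently 1; clear it via x & ~(1 << 4) = x & ~16
→ 001101000101 = 837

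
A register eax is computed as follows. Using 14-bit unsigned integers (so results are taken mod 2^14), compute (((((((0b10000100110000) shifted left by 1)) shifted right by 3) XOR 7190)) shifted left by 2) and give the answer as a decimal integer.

12648

0b10000100110000 = 10000100110000
→ shifted left by 1 (mod 2^14) → 00001001100000 = 608
→ shifted right by 3 → 00000001001100 = 76
7190 = 01110000010110
→ XOR → 01110001011010 = 7258
→ shifted left by 2 (mod 2^14) → 11000101101000 = 12648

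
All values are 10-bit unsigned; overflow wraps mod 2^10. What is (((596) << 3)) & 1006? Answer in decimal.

672

596 = 1001010100
→ << 3 (mod 2^10) → 1010100000 = 672
1006 = 1111101110
→ & → 1010100000 = 672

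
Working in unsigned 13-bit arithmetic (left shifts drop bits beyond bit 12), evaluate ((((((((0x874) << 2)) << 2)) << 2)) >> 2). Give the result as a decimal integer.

1856

0x874 = 0100001110100
→ << 2 (mod 2^13) → 0000111010000 = 464
→ << 2 (mod 2^13) → 0011101000000 = 1856
→ << 2 (mod 2^13) → 1110100000000 = 7424
→ >> 2 → 0011101000000 = 1856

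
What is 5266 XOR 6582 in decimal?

3364

5266 = 1010010010010
6582 = 1100110110110
XOR → 0110100100100 = 3364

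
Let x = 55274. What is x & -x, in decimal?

2

x = 1101011111101010 = 55274
-x (two's complement) = …0010100000010110
AND   = 0000000000000010 = 2
(x & -x isolates the lowest set bit of x.)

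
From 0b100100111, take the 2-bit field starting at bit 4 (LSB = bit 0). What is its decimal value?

2

v = 100100111
Shift right by 4: 10010
Mask low 2 bits: 10 = 2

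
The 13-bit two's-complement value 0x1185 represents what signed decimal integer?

pattern = 1000110000101 (MSB is 1 ⇒ negative)
Invert: 0111001111010, add 1 → 0111001111011 = 3707, so the value is -3707.
(Equivalently: 4485 - 2^13 = 4485 - 8192 = -3707.)

-3707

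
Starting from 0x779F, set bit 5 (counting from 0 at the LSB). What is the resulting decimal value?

30655

x = 0111011110011111
bit 5 is currently 0; set it via x | (1 << 5) = x | 32
→ 0111011110111111 = 30655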